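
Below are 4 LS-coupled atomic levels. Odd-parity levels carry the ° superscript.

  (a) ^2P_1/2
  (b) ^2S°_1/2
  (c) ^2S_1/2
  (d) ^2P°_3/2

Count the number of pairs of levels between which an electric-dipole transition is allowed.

3

(a)–(b): allowed.
(a)–(c): forbidden (parity).
(a)–(d): allowed.
(b)–(c): forbidden (ΔL).
(b)–(d): forbidden (parity).
(c)–(d): allowed.
Allowed pairs: 3 of 6.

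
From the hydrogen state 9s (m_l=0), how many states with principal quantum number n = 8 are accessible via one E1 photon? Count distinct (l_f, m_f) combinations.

E1 requires Δl = ±1, so l_f ∈ {-1, 1}; with 0 ≤ l_f ≤ n_f−1 = 7, the allowed l_f values are {1}.
For l_f = 1: m_f ∈ {m_i−1, m_i, m_i+1} ∩ [−1, 1] = {-1, 0, 1} → 3 states.
Total: 3.

3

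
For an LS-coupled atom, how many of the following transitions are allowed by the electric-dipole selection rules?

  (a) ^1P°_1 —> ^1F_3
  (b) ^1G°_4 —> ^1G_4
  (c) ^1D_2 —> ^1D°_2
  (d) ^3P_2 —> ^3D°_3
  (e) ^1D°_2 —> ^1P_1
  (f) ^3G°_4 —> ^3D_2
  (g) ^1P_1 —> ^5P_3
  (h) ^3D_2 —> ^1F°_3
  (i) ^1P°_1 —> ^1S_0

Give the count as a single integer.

(a) forbidden (ΔL, ΔJ fail)
(b) allowed
(c) allowed
(d) allowed
(e) allowed
(f) forbidden (ΔL, ΔJ fail)
(g) forbidden (parity, ΔS, ΔJ fail)
(h) forbidden (ΔS fails)
(i) allowed
Total allowed: 5 of 9.

5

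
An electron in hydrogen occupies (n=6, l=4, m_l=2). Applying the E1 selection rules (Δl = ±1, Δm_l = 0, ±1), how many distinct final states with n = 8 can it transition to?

E1 requires Δl = ±1, so l_f ∈ {3, 5}; with 0 ≤ l_f ≤ n_f−1 = 7, the allowed l_f values are {3, 5}.
For l_f = 3: m_f ∈ {m_i−1, m_i, m_i+1} ∩ [−3, 3] = {1, 2, 3} → 3 states.
For l_f = 5: m_f ∈ {m_i−1, m_i, m_i+1} ∩ [−5, 5] = {1, 2, 3} → 3 states.
Total: 6.

6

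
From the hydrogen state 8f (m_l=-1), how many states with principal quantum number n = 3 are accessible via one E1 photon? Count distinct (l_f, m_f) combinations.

3

E1 requires Δl = ±1, so l_f ∈ {2, 4}; with 0 ≤ l_f ≤ n_f−1 = 2, the allowed l_f values are {2}.
For l_f = 2: m_f ∈ {m_i−1, m_i, m_i+1} ∩ [−2, 2] = {-2, -1, 0} → 3 states.
Total: 3.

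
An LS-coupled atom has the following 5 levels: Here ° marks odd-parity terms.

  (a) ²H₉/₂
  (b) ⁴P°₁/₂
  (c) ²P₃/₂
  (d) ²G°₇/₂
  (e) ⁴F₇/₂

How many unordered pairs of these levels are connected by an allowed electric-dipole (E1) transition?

(a)–(b): forbidden (ΔS, ΔL, ΔJ).
(a)–(c): forbidden (parity, ΔL, ΔJ).
(a)–(d): allowed.
(a)–(e): forbidden (parity, ΔS, ΔL).
(b)–(c): forbidden (ΔS).
(b)–(d): forbidden (parity, ΔS, ΔL, ΔJ).
(b)–(e): forbidden (ΔL, ΔJ).
(c)–(d): forbidden (ΔL, ΔJ).
(c)–(e): forbidden (parity, ΔS, ΔL, ΔJ).
(d)–(e): forbidden (ΔS).
Allowed pairs: 1 of 10.

1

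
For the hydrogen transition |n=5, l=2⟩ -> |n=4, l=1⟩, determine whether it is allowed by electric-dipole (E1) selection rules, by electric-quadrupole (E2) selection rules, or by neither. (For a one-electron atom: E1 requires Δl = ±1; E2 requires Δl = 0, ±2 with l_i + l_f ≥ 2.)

Δl = 1 − 2 = -1; l_i + l_f = 3.
E1 (Δl = ±1): satisfied.
E2 (Δl = 0,±2, l_i+l_f ≥ 2): not satisfied.

E1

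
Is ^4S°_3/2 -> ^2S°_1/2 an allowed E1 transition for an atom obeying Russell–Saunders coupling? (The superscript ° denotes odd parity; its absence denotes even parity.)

Reading off the term symbols: S 3/2→1/2, L 0→0, J 3/2→1/2, parity odd→odd.
Parity must change: odd → odd — fails.
ΔJ = 0, ±1 (not J=0↔0): J: 3/2 → 1/2, ΔJ = -1 — ok.
ΔS = 0: S: 3/2 → 1/2 — fails.
ΔL = 0, ±1 (not L=0↔0): L: 0 → 0, ΔL = +0 — fails.
Rule(s) violated: parity, ΔS, ΔL.

forbidden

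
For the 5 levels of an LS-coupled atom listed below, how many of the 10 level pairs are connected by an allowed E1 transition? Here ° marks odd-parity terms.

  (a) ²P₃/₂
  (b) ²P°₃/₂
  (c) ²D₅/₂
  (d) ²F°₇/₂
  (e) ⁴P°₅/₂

(a)–(b): allowed.
(a)–(c): forbidden (parity).
(a)–(d): forbidden (ΔL, ΔJ).
(a)–(e): forbidden (ΔS).
(b)–(c): allowed.
(b)–(d): forbidden (parity, ΔL, ΔJ).
(b)–(e): forbidden (parity, ΔS).
(c)–(d): allowed.
(c)–(e): forbidden (ΔS).
(d)–(e): forbidden (parity, ΔS, ΔL).
Allowed pairs: 3 of 10.

3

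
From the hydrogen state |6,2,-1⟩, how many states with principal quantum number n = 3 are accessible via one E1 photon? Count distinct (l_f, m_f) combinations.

E1 requires Δl = ±1, so l_f ∈ {1, 3}; with 0 ≤ l_f ≤ n_f−1 = 2, the allowed l_f values are {1}.
For l_f = 1: m_f ∈ {m_i−1, m_i, m_i+1} ∩ [−1, 1] = {-1, 0} → 2 states.
Total: 2.

2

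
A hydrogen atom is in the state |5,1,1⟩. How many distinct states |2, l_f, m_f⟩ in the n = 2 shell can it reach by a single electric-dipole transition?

1

E1 requires Δl = ±1, so l_f ∈ {0, 2}; with 0 ≤ l_f ≤ n_f−1 = 1, the allowed l_f values are {0}.
For l_f = 0: m_f ∈ {m_i−1, m_i, m_i+1} ∩ [−0, 0] = {0} → 1 state.
Total: 1.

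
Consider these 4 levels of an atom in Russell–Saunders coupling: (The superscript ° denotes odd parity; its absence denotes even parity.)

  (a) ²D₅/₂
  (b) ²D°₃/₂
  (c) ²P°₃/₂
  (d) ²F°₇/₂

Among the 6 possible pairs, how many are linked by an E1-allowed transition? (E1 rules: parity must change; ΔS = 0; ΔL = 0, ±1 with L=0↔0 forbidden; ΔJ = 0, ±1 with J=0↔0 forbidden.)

3

(a)–(b): allowed.
(a)–(c): allowed.
(a)–(d): allowed.
(b)–(c): forbidden (parity).
(b)–(d): forbidden (parity, ΔJ).
(c)–(d): forbidden (parity, ΔL, ΔJ).
Allowed pairs: 3 of 6.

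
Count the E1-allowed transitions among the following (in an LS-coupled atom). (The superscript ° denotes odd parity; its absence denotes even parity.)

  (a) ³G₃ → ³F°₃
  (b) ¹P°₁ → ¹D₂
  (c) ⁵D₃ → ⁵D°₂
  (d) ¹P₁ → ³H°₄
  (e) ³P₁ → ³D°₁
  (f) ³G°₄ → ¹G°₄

4

(a) allowed
(b) allowed
(c) allowed
(d) forbidden (ΔS, ΔL, ΔJ fail)
(e) allowed
(f) forbidden (parity, ΔS fail)
Total allowed: 4 of 6.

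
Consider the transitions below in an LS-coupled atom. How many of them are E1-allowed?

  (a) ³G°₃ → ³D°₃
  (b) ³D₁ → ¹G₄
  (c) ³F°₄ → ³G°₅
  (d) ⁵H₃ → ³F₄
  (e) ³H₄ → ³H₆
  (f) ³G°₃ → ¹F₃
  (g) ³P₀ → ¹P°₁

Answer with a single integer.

0

(a) forbidden (parity, ΔL fail)
(b) forbidden (parity, ΔS, ΔL, ΔJ fail)
(c) forbidden (parity fails)
(d) forbidden (parity, ΔS, ΔL fail)
(e) forbidden (parity, ΔJ fail)
(f) forbidden (ΔS fails)
(g) forbidden (ΔS fails)
Total allowed: 0 of 7.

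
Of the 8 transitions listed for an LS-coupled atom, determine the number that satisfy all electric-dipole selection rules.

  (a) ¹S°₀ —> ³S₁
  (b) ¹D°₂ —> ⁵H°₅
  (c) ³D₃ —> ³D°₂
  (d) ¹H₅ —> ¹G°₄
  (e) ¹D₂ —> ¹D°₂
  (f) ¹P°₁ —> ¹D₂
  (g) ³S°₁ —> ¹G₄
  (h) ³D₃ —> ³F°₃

(a) forbidden (ΔS, ΔL fail)
(b) forbidden (parity, ΔS, ΔL, ΔJ fail)
(c) allowed
(d) allowed
(e) allowed
(f) allowed
(g) forbidden (ΔS, ΔL, ΔJ fail)
(h) allowed
Total allowed: 5 of 8.

5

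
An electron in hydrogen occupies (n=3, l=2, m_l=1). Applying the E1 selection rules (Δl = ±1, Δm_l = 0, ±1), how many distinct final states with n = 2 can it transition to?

2

E1 requires Δl = ±1, so l_f ∈ {1, 3}; with 0 ≤ l_f ≤ n_f−1 = 1, the allowed l_f values are {1}.
For l_f = 1: m_f ∈ {m_i−1, m_i, m_i+1} ∩ [−1, 1] = {0, 1} → 2 states.
Total: 2.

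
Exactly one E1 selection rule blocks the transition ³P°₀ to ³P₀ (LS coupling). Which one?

Initial level: S=1, L=1, J=0, parity odd. Final level: S=1, L=1, J=0, parity even.
Parity must change: odd → even — satisfied.
ΔS = 0: S: 1 → 1 — satisfied.
ΔL = 0, ±1 (not L=0↔0): L: 1 → 1, ΔL = +0 — satisfied.
ΔJ = 0, ±1 (not J=0↔0): J: 0 → 0, ΔJ = +0 — violated.

the J=0 ↔ J=0 exclusion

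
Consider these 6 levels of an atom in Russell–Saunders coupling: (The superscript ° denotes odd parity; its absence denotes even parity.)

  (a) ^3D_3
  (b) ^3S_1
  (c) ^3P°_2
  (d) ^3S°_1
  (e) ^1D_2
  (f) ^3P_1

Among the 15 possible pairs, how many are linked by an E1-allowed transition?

4

(a)–(b): forbidden (parity, ΔL, ΔJ).
(a)–(c): allowed.
(a)–(d): forbidden (ΔL, ΔJ).
(a)–(e): forbidden (parity, ΔS).
(a)–(f): forbidden (parity, ΔJ).
(b)–(c): allowed.
(b)–(d): forbidden (ΔL).
(b)–(e): forbidden (parity, ΔS, ΔL).
(b)–(f): forbidden (parity).
(c)–(d): forbidden (parity).
(c)–(e): forbidden (ΔS).
(c)–(f): allowed.
(d)–(e): forbidden (ΔS, ΔL).
(d)–(f): allowed.
(e)–(f): forbidden (parity, ΔS).
Allowed pairs: 4 of 15.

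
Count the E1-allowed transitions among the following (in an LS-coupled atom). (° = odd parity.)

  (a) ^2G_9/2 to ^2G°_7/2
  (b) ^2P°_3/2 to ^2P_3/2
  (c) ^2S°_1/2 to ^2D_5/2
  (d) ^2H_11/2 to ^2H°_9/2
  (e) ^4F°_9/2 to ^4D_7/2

(a) allowed
(b) allowed
(c) forbidden (ΔL, ΔJ fail)
(d) allowed
(e) allowed
Total allowed: 4 of 5.

4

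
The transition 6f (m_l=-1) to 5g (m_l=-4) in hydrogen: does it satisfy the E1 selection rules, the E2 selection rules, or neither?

Δl = 4 − 3 = +1; l_i + l_f = 7.
Δm_l = -3.
E1 (Δl = ±1, |Δm_l| ≤ 1): not satisfied.
E2 (Δl = 0,±2, l_i+l_f ≥ 2, |Δm_l| ≤ 2): not satisfied.

neither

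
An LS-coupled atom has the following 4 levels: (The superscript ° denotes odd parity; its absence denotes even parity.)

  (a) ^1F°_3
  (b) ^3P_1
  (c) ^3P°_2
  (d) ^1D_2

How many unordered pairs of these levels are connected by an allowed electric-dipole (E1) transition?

2

(a)–(b): forbidden (ΔS, ΔL, ΔJ).
(a)–(c): forbidden (parity, ΔS, ΔL).
(a)–(d): allowed.
(b)–(c): allowed.
(b)–(d): forbidden (parity, ΔS).
(c)–(d): forbidden (ΔS).
Allowed pairs: 2 of 6.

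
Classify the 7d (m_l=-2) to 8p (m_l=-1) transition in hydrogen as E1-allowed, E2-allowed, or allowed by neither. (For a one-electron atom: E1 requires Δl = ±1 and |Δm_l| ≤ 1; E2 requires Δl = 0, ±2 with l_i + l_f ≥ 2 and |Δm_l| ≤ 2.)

Δl = 1 − 2 = -1; l_i + l_f = 3.
Δm_l = +1.
E1 (Δl = ±1, |Δm_l| ≤ 1): satisfied.
E2 (Δl = 0,±2, l_i+l_f ≥ 2, |Δm_l| ≤ 2): not satisfied.

E1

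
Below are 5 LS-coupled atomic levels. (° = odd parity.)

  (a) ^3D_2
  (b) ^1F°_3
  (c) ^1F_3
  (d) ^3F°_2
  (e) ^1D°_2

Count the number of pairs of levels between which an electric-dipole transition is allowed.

(a)–(b): forbidden (ΔS).
(a)–(c): forbidden (parity, ΔS).
(a)–(d): allowed.
(a)–(e): forbidden (ΔS).
(b)–(c): allowed.
(b)–(d): forbidden (parity, ΔS).
(b)–(e): forbidden (parity).
(c)–(d): forbidden (ΔS).
(c)–(e): allowed.
(d)–(e): forbidden (parity, ΔS).
Allowed pairs: 3 of 10.

3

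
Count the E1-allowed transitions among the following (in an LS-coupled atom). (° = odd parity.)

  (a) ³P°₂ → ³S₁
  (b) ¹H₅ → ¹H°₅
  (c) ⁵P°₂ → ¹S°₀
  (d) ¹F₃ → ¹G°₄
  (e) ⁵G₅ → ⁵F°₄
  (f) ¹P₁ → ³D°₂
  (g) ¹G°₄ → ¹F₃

5

(a) allowed
(b) allowed
(c) forbidden (parity, ΔS, ΔJ fail)
(d) allowed
(e) allowed
(f) forbidden (ΔS fails)
(g) allowed
Total allowed: 5 of 7.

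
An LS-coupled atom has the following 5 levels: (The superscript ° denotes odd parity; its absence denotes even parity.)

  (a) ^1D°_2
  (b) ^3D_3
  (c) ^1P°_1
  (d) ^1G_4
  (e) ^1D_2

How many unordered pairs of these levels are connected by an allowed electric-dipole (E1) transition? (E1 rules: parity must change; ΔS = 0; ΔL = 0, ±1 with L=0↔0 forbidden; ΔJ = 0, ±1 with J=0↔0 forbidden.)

2

(a)–(b): forbidden (ΔS).
(a)–(c): forbidden (parity).
(a)–(d): forbidden (ΔL, ΔJ).
(a)–(e): allowed.
(b)–(c): forbidden (ΔS, ΔJ).
(b)–(d): forbidden (parity, ΔS, ΔL).
(b)–(e): forbidden (parity, ΔS).
(c)–(d): forbidden (ΔL, ΔJ).
(c)–(e): allowed.
(d)–(e): forbidden (parity, ΔL, ΔJ).
Allowed pairs: 2 of 10.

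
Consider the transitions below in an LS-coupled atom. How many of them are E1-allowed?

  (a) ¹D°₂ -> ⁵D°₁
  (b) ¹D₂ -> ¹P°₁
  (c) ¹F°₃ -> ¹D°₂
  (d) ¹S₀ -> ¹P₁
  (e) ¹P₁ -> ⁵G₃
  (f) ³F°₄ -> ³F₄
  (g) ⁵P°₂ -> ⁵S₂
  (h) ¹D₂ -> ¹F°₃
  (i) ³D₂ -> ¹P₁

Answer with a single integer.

4

(a) forbidden (parity, ΔS fail)
(b) allowed
(c) forbidden (parity fails)
(d) forbidden (parity fails)
(e) forbidden (parity, ΔS, ΔL, ΔJ fail)
(f) allowed
(g) allowed
(h) allowed
(i) forbidden (parity, ΔS fail)
Total allowed: 4 of 9.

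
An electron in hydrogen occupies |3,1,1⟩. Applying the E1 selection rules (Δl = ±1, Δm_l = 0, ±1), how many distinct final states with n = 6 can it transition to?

E1 requires Δl = ±1, so l_f ∈ {0, 2}; with 0 ≤ l_f ≤ n_f−1 = 5, the allowed l_f values are {0, 2}.
For l_f = 0: m_f ∈ {m_i−1, m_i, m_i+1} ∩ [−0, 0] = {0} → 1 state.
For l_f = 2: m_f ∈ {m_i−1, m_i, m_i+1} ∩ [−2, 2] = {0, 1, 2} → 3 states.
Total: 4.

4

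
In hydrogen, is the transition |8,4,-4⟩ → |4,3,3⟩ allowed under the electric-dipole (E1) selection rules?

forbidden

Initial l = 4, final l = 3, so Δl = -1. E1 requires Δl = ±1: ✓.
m_l: -4 → 3 (Δm_l = +7). |Δm_l| ≤ 1 ✗.
The transition is electric-dipole forbidden.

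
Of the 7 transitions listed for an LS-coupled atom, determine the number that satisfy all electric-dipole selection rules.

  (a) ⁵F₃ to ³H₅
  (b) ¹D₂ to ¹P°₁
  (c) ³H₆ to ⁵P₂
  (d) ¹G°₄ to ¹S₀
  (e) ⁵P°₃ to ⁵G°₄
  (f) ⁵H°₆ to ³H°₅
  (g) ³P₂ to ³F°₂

(a) forbidden (parity, ΔS, ΔL, ΔJ fail)
(b) allowed
(c) forbidden (parity, ΔS, ΔL, ΔJ fail)
(d) forbidden (ΔL, ΔJ fail)
(e) forbidden (parity, ΔL fail)
(f) forbidden (parity, ΔS fail)
(g) forbidden (ΔL fails)
Total allowed: 1 of 7.

1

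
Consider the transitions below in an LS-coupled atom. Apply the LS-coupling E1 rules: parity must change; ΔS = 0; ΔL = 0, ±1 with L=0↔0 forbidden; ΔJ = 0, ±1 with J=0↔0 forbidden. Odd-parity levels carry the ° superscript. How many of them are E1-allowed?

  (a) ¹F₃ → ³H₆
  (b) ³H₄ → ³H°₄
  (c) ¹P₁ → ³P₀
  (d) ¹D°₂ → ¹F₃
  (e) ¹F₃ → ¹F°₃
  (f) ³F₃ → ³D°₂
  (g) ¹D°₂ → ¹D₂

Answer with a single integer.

5

(a) forbidden (parity, ΔS, ΔL, ΔJ fail)
(b) allowed
(c) forbidden (parity, ΔS fail)
(d) allowed
(e) allowed
(f) allowed
(g) allowed
Total allowed: 5 of 7.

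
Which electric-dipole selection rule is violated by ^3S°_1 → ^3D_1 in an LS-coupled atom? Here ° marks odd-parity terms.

Reading off the term symbols: S 1→1, L 0→2, J 1→1, parity odd→even.
Parity must change: odd → even — satisfied.
ΔS = 0: S: 1 → 1 — satisfied.
ΔL = 0, ±1 (not L=0↔0): L: 0 → 2, ΔL = +2 — violated.
ΔJ = 0, ±1 (not J=0↔0): J: 1 → 1, ΔJ = +0 — satisfied.

the ΔL = 0, ±1 rule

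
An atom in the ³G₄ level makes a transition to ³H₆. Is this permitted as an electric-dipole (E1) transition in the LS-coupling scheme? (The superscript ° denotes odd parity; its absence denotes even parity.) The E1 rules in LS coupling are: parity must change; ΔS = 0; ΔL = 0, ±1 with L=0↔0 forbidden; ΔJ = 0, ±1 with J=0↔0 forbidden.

Reading off the term symbols: S 1→1, L 4→5, J 4→6, parity even→even.
ΔJ = 0, ±1 (not J=0↔0): J: 4 → 6, ΔJ = +2 — fails.
Parity must change: even → even — fails.
ΔL = 0, ±1 (not L=0↔0): L: 4 → 5, ΔL = +1 — passes.
ΔS = 0: S: 1 → 1 — passes.
Rule(s) violated: parity, ΔJ.

forbidden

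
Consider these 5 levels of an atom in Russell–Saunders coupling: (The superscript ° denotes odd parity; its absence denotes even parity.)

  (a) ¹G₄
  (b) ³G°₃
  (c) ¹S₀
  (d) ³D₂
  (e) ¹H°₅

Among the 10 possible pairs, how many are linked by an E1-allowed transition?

(a)–(b): forbidden (ΔS).
(a)–(c): forbidden (parity, ΔL, ΔJ).
(a)–(d): forbidden (parity, ΔS, ΔL, ΔJ).
(a)–(e): allowed.
(b)–(c): forbidden (ΔS, ΔL, ΔJ).
(b)–(d): forbidden (ΔL).
(b)–(e): forbidden (parity, ΔS, ΔJ).
(c)–(d): forbidden (parity, ΔS, ΔL, ΔJ).
(c)–(e): forbidden (ΔL, ΔJ).
(d)–(e): forbidden (ΔS, ΔL, ΔJ).
Allowed pairs: 1 of 10.

1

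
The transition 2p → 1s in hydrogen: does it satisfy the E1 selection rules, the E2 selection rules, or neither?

E1

Δl = 0 − 1 = -1; l_i + l_f = 1.
E1 (Δl = ±1): satisfied.
E2 (Δl = 0,±2, l_i+l_f ≥ 2): not satisfied.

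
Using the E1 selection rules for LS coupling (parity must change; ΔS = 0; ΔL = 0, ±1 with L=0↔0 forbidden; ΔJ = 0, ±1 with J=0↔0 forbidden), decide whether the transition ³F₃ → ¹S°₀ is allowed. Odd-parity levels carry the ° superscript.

Parity must change: even → odd — satisfied.
ΔS = 0: S: 1 → 0 — violated.
ΔL = 0, ±1 (not L=0↔0): L: 3 → 0, ΔL = -3 — violated.
ΔJ = 0, ±1 (not J=0↔0): J: 3 → 0, ΔJ = -3 — violated.
Rule(s) violated: ΔS, ΔL, ΔJ.

forbidden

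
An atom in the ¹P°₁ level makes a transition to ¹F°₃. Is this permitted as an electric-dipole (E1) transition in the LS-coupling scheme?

Reading off the term symbols: S 0→0, L 1→3, J 1→3, parity odd→odd.
Parity must change: odd → odd — ✗.
ΔS = 0: S: 0 → 0 — ✓.
ΔL = 0, ±1 (not L=0↔0): L: 1 → 3, ΔL = +2 — ✗.
ΔJ = 0, ±1 (not J=0↔0): J: 1 → 3, ΔJ = +2 — ✗.
Rule(s) violated: parity, ΔL, ΔJ.

forbidden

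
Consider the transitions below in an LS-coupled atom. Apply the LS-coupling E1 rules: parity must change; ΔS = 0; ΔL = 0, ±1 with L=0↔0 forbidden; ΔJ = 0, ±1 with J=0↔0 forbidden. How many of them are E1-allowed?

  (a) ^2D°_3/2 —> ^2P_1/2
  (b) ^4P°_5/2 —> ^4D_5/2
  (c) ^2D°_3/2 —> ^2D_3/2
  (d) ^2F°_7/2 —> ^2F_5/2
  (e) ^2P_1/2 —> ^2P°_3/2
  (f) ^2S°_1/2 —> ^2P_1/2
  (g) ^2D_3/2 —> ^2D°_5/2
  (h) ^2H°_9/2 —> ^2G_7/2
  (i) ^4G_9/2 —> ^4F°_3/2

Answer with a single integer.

8

(a) allowed
(b) allowed
(c) allowed
(d) allowed
(e) allowed
(f) allowed
(g) allowed
(h) allowed
(i) forbidden (ΔJ fails)
Total allowed: 8 of 9.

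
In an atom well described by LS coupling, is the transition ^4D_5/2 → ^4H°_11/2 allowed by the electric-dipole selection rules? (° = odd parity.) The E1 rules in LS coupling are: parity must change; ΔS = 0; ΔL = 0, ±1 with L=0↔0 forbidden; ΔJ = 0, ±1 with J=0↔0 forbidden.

Reading off the term symbols: S 3/2→3/2, L 2→5, J 5/2→11/2, parity even→odd.
Parity must change: even → odd — passes.
ΔS = 0: S: 3/2 → 3/2 — passes.
ΔL = 0, ±1 (not L=0↔0): L: 2 → 5, ΔL = +3 — fails.
ΔJ = 0, ±1 (not J=0↔0): J: 5/2 → 11/2, ΔJ = +3 — fails.
Rule(s) violated: ΔL, ΔJ.

forbidden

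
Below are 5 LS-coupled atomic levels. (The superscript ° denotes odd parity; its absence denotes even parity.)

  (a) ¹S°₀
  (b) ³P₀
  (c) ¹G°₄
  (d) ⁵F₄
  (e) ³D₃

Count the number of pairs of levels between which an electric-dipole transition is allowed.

(a)–(b): forbidden (ΔS, ΔJ).
(a)–(c): forbidden (parity, ΔL, ΔJ).
(a)–(d): forbidden (ΔS, ΔL, ΔJ).
(a)–(e): forbidden (ΔS, ΔL, ΔJ).
(b)–(c): forbidden (ΔS, ΔL, ΔJ).
(b)–(d): forbidden (parity, ΔS, ΔL, ΔJ).
(b)–(e): forbidden (parity, ΔJ).
(c)–(d): forbidden (ΔS).
(c)–(e): forbidden (ΔS, ΔL).
(d)–(e): forbidden (parity, ΔS).
Allowed pairs: 0 of 10.

0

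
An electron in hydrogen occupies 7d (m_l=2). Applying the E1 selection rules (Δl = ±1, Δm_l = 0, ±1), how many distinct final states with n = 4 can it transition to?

E1 requires Δl = ±1, so l_f ∈ {1, 3}; with 0 ≤ l_f ≤ n_f−1 = 3, the allowed l_f values are {1, 3}.
For l_f = 1: m_f ∈ {m_i−1, m_i, m_i+1} ∩ [−1, 1] = {1} → 1 state.
For l_f = 3: m_f ∈ {m_i−1, m_i, m_i+1} ∩ [−3, 3] = {1, 2, 3} → 3 states.
Total: 4.

4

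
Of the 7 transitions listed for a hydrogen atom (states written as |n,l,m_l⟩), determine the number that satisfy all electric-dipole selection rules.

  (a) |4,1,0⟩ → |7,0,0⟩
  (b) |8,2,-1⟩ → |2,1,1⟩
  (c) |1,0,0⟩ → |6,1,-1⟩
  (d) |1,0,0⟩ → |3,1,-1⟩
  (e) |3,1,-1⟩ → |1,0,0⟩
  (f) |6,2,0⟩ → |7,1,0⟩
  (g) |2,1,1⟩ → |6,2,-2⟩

5

(a) allowed
(b) forbidden — Δm_l = +2 (E1 requires Δm_l = 0, ±1)
(c) allowed
(d) allowed
(e) allowed
(f) allowed
(g) forbidden — Δm_l = -3 (E1 requires Δm_l = 0, ±1)
Total allowed: 5 of 7.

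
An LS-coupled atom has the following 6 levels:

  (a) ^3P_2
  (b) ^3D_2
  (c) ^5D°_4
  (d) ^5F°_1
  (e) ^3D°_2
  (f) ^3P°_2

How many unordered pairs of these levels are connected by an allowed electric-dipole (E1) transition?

(a)–(b): forbidden (parity).
(a)–(c): forbidden (ΔS, ΔJ).
(a)–(d): forbidden (ΔS, ΔL).
(a)–(e): allowed.
(a)–(f): allowed.
(b)–(c): forbidden (ΔS, ΔJ).
(b)–(d): forbidden (ΔS).
(b)–(e): allowed.
(b)–(f): allowed.
(c)–(d): forbidden (parity, ΔJ).
(c)–(e): forbidden (parity, ΔS, ΔJ).
(c)–(f): forbidden (parity, ΔS, ΔJ).
(d)–(e): forbidden (parity, ΔS).
(d)–(f): forbidden (parity, ΔS, ΔL).
(e)–(f): forbidden (parity).
Allowed pairs: 4 of 15.

4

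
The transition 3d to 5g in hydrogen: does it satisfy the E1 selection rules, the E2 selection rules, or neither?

E2

Δl = 4 − 2 = +2; l_i + l_f = 6.
E1 (Δl = ±1): not satisfied.
E2 (Δl = 0,±2, l_i+l_f ≥ 2): satisfied.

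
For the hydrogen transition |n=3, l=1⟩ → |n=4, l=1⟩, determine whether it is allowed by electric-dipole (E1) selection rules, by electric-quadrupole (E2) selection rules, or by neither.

Δl = 1 − 1 = +0; l_i + l_f = 2.
E1 (Δl = ±1): not satisfied.
E2 (Δl = 0,±2, l_i+l_f ≥ 2): satisfied.

E2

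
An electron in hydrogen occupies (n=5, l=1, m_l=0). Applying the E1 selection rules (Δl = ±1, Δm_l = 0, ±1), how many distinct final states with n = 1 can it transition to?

E1 requires Δl = ±1, so l_f ∈ {0, 2}; with 0 ≤ l_f ≤ n_f−1 = 0, the allowed l_f values are {0}.
For l_f = 0: m_f ∈ {m_i−1, m_i, m_i+1} ∩ [−0, 0] = {0} → 1 state.
Total: 1.

1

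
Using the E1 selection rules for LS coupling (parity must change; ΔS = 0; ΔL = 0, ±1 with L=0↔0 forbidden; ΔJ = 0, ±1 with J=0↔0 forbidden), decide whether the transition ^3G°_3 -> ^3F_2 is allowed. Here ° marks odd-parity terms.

Initial level: S=1, L=4, J=3, parity odd. Final level: S=1, L=3, J=2, parity even.
Parity must change: odd → even — ✓.
ΔS = 0: S: 1 → 1 — ✓.
ΔL = 0, ±1 (not L=0↔0): L: 4 → 3, ΔL = -1 — ✓.
ΔJ = 0, ±1 (not J=0↔0): J: 3 → 2, ΔJ = -1 — ✓.
All four E1 rules are satisfied.

allowed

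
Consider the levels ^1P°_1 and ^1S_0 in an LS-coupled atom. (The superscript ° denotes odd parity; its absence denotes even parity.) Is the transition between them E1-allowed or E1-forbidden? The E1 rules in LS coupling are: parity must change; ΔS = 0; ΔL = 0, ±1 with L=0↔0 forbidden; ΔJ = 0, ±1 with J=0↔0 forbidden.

allowed

Initial level: S=0, L=1, J=1, parity odd. Final level: S=0, L=0, J=0, parity even.
Parity must change: odd → even — passes.
ΔS = 0: S: 0 → 0 — passes.
ΔL = 0, ±1 (not L=0↔0): L: 1 → 0, ΔL = -1 — passes.
ΔJ = 0, ±1 (not J=0↔0): J: 1 → 0, ΔJ = -1 — passes.
All four E1 rules are satisfied.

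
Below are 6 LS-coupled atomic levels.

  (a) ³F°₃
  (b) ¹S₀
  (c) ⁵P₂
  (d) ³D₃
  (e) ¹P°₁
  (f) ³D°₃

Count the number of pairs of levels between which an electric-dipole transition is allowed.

(a)–(b): forbidden (ΔS, ΔL, ΔJ).
(a)–(c): forbidden (ΔS, ΔL).
(a)–(d): allowed.
(a)–(e): forbidden (parity, ΔS, ΔL, ΔJ).
(a)–(f): forbidden (parity).
(b)–(c): forbidden (parity, ΔS, ΔJ).
(b)–(d): forbidden (parity, ΔS, ΔL, ΔJ).
(b)–(e): allowed.
(b)–(f): forbidden (ΔS, ΔL, ΔJ).
(c)–(d): forbidden (parity, ΔS).
(c)–(e): forbidden (ΔS).
(c)–(f): forbidden (ΔS).
(d)–(e): forbidden (ΔS, ΔJ).
(d)–(f): allowed.
(e)–(f): forbidden (parity, ΔS, ΔJ).
Allowed pairs: 3 of 15.

3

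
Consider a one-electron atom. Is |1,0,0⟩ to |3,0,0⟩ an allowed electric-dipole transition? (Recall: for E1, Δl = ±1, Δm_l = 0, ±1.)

forbidden

Δl = 0 − 0 = +0; the E1 rule Δl = ±1 is violated.
m_l: 0 → 0 (Δm_l = +0). |Δm_l| ≤ 1 satisfied.
The transition is electric-dipole forbidden.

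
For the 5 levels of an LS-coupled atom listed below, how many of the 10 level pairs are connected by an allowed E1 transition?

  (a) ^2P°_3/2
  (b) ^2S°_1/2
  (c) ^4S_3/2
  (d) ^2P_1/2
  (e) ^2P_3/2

(a)–(b): forbidden (parity).
(a)–(c): forbidden (ΔS).
(a)–(d): allowed.
(a)–(e): allowed.
(b)–(c): forbidden (ΔS, ΔL).
(b)–(d): allowed.
(b)–(e): allowed.
(c)–(d): forbidden (parity, ΔS).
(c)–(e): forbidden (parity, ΔS).
(d)–(e): forbidden (parity).
Allowed pairs: 4 of 10.

4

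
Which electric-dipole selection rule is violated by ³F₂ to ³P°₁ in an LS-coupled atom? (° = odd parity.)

the ΔL = 0, ±1 rule

Initial level: S=1, L=3, J=2, parity even. Final level: S=1, L=1, J=1, parity odd.
ΔS = 0: S: 1 → 1 — passes.
Parity must change: even → odd — passes.
ΔJ = 0, ±1 (not J=0↔0): J: 2 → 1, ΔJ = -1 — passes.
ΔL = 0, ±1 (not L=0↔0): L: 3 → 1, ΔL = -2 — fails.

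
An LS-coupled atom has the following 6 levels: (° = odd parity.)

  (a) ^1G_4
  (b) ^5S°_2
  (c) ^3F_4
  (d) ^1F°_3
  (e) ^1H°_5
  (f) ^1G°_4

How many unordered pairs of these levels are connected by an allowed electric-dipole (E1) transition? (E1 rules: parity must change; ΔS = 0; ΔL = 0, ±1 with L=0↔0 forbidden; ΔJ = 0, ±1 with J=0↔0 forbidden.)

(a)–(b): forbidden (ΔS, ΔL, ΔJ).
(a)–(c): forbidden (parity, ΔS).
(a)–(d): allowed.
(a)–(e): allowed.
(a)–(f): allowed.
(b)–(c): forbidden (ΔS, ΔL, ΔJ).
(b)–(d): forbidden (parity, ΔS, ΔL).
(b)–(e): forbidden (parity, ΔS, ΔL, ΔJ).
(b)–(f): forbidden (parity, ΔS, ΔL, ΔJ).
(c)–(d): forbidden (ΔS).
(c)–(e): forbidden (ΔS, ΔL).
(c)–(f): forbidden (ΔS).
(d)–(e): forbidden (parity, ΔL, ΔJ).
(d)–(f): forbidden (parity).
(e)–(f): forbidden (parity).
Allowed pairs: 3 of 15.

3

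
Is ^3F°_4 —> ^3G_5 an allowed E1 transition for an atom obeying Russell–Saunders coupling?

ΔJ = 0, ±1 (not J=0↔0): J: 4 → 5, ΔJ = +1 — ✓.
Parity must change: odd → even — ✓.
ΔS = 0: S: 1 → 1 — ✓.
ΔL = 0, ±1 (not L=0↔0): L: 3 → 4, ΔL = +1 — ✓.
All four E1 rules are satisfied.

allowed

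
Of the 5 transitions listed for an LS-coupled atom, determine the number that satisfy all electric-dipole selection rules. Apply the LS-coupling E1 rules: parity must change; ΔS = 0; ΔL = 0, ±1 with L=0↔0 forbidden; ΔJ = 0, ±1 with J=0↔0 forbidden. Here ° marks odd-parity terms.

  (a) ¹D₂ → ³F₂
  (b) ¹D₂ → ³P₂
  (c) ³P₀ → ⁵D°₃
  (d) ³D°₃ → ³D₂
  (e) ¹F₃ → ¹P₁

(a) forbidden (parity, ΔS fail)
(b) forbidden (parity, ΔS fail)
(c) forbidden (ΔS, ΔJ fail)
(d) allowed
(e) forbidden (parity, ΔL, ΔJ fail)
Total allowed: 1 of 5.

1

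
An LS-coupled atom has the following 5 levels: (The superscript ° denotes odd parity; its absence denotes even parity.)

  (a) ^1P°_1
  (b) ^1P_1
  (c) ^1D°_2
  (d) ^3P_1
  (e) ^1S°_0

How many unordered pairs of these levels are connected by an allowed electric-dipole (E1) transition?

(a)–(b): allowed.
(a)–(c): forbidden (parity).
(a)–(d): forbidden (ΔS).
(a)–(e): forbidden (parity).
(b)–(c): allowed.
(b)–(d): forbidden (parity, ΔS).
(b)–(e): allowed.
(c)–(d): forbidden (ΔS).
(c)–(e): forbidden (parity, ΔL, ΔJ).
(d)–(e): forbidden (ΔS).
Allowed pairs: 3 of 10.

3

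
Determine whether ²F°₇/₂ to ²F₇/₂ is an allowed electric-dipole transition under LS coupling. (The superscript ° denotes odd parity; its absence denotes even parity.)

allowed

Initial level: S=1/2, L=3, J=7/2, parity odd. Final level: S=1/2, L=3, J=7/2, parity even.
ΔL = 0, ±1 (not L=0↔0): L: 3 → 3, ΔL = +0 — ✓.
ΔS = 0: S: 1/2 → 1/2 — ✓.
Parity must change: odd → even — ✓.
ΔJ = 0, ±1 (not J=0↔0): J: 7/2 → 7/2, ΔJ = +0 — ✓.
All four E1 rules are satisfied.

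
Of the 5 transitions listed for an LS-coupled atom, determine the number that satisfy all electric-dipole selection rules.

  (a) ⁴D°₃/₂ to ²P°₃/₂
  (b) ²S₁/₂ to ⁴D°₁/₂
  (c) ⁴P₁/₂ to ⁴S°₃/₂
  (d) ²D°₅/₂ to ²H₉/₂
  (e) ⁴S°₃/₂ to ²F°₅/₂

1

(a) forbidden (parity, ΔS fail)
(b) forbidden (ΔS, ΔL fail)
(c) allowed
(d) forbidden (ΔL, ΔJ fail)
(e) forbidden (parity, ΔS, ΔL fail)
Total allowed: 1 of 5.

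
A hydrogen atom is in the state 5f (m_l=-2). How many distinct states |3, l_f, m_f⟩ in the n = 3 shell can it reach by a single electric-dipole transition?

2

E1 requires Δl = ±1, so l_f ∈ {2, 4}; with 0 ≤ l_f ≤ n_f−1 = 2, the allowed l_f values are {2}.
For l_f = 2: m_f ∈ {m_i−1, m_i, m_i+1} ∩ [−2, 2] = {-2, -1} → 2 states.
Total: 2.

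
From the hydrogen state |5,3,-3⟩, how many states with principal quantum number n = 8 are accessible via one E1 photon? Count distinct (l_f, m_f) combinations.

4

E1 requires Δl = ±1, so l_f ∈ {2, 4}; with 0 ≤ l_f ≤ n_f−1 = 7, the allowed l_f values are {2, 4}.
For l_f = 2: m_f ∈ {m_i−1, m_i, m_i+1} ∩ [−2, 2] = {-2} → 1 state.
For l_f = 4: m_f ∈ {m_i−1, m_i, m_i+1} ∩ [−4, 4] = {-4, -3, -2} → 3 states.
Total: 4.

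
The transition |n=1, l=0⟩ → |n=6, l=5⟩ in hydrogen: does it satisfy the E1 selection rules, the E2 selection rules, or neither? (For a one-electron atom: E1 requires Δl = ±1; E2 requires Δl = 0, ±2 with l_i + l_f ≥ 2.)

neither

Δl = 5 − 0 = +5; l_i + l_f = 5.
E1 (Δl = ±1): not satisfied.
E2 (Δl = 0,±2, l_i+l_f ≥ 2): not satisfied.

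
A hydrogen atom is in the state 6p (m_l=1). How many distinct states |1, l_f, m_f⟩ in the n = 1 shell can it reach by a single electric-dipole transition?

E1 requires Δl = ±1, so l_f ∈ {0, 2}; with 0 ≤ l_f ≤ n_f−1 = 0, the allowed l_f values are {0}.
For l_f = 0: m_f ∈ {m_i−1, m_i, m_i+1} ∩ [−0, 0] = {0} → 1 state.
Total: 1.

1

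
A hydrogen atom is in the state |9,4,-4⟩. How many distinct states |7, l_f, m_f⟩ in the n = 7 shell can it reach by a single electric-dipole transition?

4

E1 requires Δl = ±1, so l_f ∈ {3, 5}; with 0 ≤ l_f ≤ n_f−1 = 6, the allowed l_f values are {3, 5}.
For l_f = 3: m_f ∈ {m_i−1, m_i, m_i+1} ∩ [−3, 3] = {-3} → 1 state.
For l_f = 5: m_f ∈ {m_i−1, m_i, m_i+1} ∩ [−5, 5] = {-5, -4, -3} → 3 states.
Total: 4.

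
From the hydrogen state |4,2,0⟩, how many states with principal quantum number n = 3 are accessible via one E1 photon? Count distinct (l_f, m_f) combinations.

3

E1 requires Δl = ±1, so l_f ∈ {1, 3}; with 0 ≤ l_f ≤ n_f−1 = 2, the allowed l_f values are {1}.
For l_f = 1: m_f ∈ {m_i−1, m_i, m_i+1} ∩ [−1, 1] = {-1, 0, 1} → 3 states.
Total: 3.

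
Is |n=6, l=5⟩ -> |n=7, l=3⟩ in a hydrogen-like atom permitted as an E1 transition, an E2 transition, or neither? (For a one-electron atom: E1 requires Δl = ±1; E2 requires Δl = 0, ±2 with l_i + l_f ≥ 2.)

Δl = 3 − 5 = -2; l_i + l_f = 8.
E1 (Δl = ±1): not satisfied.
E2 (Δl = 0,±2, l_i+l_f ≥ 2): satisfied.

E2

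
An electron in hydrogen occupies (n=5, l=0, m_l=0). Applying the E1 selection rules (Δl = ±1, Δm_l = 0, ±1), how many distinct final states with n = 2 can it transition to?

E1 requires Δl = ±1, so l_f ∈ {-1, 1}; with 0 ≤ l_f ≤ n_f−1 = 1, the allowed l_f values are {1}.
For l_f = 1: m_f ∈ {m_i−1, m_i, m_i+1} ∩ [−1, 1] = {-1, 0, 1} → 3 states.
Total: 3.

3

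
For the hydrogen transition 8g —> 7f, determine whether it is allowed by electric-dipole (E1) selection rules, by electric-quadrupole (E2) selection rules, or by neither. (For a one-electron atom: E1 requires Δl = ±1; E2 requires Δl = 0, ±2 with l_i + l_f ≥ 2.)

E1

Δl = 3 − 4 = -1; l_i + l_f = 7.
E1 (Δl = ±1): satisfied.
E2 (Δl = 0,±2, l_i+l_f ≥ 2): not satisfied.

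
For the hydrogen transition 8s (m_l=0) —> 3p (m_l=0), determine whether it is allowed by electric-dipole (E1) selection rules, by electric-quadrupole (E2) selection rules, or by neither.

Δl = 1 − 0 = +1; l_i + l_f = 1.
Δm_l = +0.
E1 (Δl = ±1, |Δm_l| ≤ 1): satisfied.
E2 (Δl = 0,±2, l_i+l_f ≥ 2, |Δm_l| ≤ 2): not satisfied.

E1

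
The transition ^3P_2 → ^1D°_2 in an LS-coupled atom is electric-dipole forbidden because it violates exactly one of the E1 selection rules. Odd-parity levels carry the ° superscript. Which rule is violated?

the ΔS = 0 rule

Reading off the term symbols: S 1→0, L 1→2, J 2→2, parity even→odd.
ΔJ = 0, ±1 (not J=0↔0): J: 2 → 2, ΔJ = +0 — ✓.
ΔL = 0, ±1 (not L=0↔0): L: 1 → 2, ΔL = +1 — ✓.
Parity must change: even → odd — ✓.
ΔS = 0: S: 1 → 0 — ✗.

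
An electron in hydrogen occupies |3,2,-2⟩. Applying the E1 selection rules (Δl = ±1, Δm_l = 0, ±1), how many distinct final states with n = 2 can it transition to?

1

E1 requires Δl = ±1, so l_f ∈ {1, 3}; with 0 ≤ l_f ≤ n_f−1 = 1, the allowed l_f values are {1}.
For l_f = 1: m_f ∈ {m_i−1, m_i, m_i+1} ∩ [−1, 1] = {-1} → 1 state.
Total: 1.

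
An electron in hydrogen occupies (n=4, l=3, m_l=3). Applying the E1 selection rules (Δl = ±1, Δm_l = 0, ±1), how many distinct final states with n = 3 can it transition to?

1

E1 requires Δl = ±1, so l_f ∈ {2, 4}; with 0 ≤ l_f ≤ n_f−1 = 2, the allowed l_f values are {2}.
For l_f = 2: m_f ∈ {m_i−1, m_i, m_i+1} ∩ [−2, 2] = {2} → 1 state.
Total: 1.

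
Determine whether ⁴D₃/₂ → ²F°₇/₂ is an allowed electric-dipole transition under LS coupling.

forbidden

Parity must change: even → odd — passes.
ΔS = 0: S: 3/2 → 1/2 — fails.
ΔL = 0, ±1 (not L=0↔0): L: 2 → 3, ΔL = +1 — passes.
ΔJ = 0, ±1 (not J=0↔0): J: 3/2 → 7/2, ΔJ = +2 — fails.
Rule(s) violated: ΔS, ΔJ.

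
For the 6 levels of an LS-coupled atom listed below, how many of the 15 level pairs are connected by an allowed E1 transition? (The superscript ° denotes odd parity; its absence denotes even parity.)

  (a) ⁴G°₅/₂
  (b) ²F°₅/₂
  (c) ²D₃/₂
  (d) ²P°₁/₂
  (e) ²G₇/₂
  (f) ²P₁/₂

(a)–(b): forbidden (parity, ΔS).
(a)–(c): forbidden (ΔS, ΔL).
(a)–(d): forbidden (parity, ΔS, ΔL, ΔJ).
(a)–(e): forbidden (ΔS).
(a)–(f): forbidden (ΔS, ΔL, ΔJ).
(b)–(c): allowed.
(b)–(d): forbidden (parity, ΔL, ΔJ).
(b)–(e): allowed.
(b)–(f): forbidden (ΔL, ΔJ).
(c)–(d): allowed.
(c)–(e): forbidden (parity, ΔL, ΔJ).
(c)–(f): forbidden (parity).
(d)–(e): forbidden (ΔL, ΔJ).
(d)–(f): allowed.
(e)–(f): forbidden (parity, ΔL, ΔJ).
Allowed pairs: 4 of 15.

4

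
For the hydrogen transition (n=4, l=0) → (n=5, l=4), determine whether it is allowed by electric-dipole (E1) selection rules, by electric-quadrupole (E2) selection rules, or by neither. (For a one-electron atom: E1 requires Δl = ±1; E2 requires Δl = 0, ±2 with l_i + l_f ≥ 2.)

neither

Δl = 4 − 0 = +4; l_i + l_f = 4.
E1 (Δl = ±1): not satisfied.
E2 (Δl = 0,±2, l_i+l_f ≥ 2): not satisfied.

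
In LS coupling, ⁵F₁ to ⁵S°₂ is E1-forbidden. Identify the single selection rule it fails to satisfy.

Reading off the term symbols: S 2→2, L 3→0, J 1→2, parity even→odd.
Parity must change: even → odd — satisfied.
ΔS = 0: S: 2 → 2 — satisfied.
ΔL = 0, ±1 (not L=0↔0): L: 3 → 0, ΔL = -3 — violated.
ΔJ = 0, ±1 (not J=0↔0): J: 1 → 2, ΔJ = +1 — satisfied.

the ΔL = 0, ±1 rule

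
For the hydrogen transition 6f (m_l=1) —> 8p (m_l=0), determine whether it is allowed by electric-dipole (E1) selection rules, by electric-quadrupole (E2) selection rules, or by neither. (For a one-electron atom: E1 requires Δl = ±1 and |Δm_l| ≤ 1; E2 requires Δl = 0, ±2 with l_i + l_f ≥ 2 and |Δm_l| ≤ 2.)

Δl = 1 − 3 = -2; l_i + l_f = 4.
Δm_l = -1.
E1 (Δl = ±1, |Δm_l| ≤ 1): not satisfied.
E2 (Δl = 0,±2, l_i+l_f ≥ 2, |Δm_l| ≤ 2): satisfied.

E2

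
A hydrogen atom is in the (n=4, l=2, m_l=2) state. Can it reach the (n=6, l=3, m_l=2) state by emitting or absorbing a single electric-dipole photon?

allowed

Initial l = 2, final l = 3, so Δl = +1. E1 requires Δl = ±1: passes.
Δm_l = 2 − (2) = +0. E1 requires Δm_l = 0, ±1: passes.
All E1 selection rules are satisfied.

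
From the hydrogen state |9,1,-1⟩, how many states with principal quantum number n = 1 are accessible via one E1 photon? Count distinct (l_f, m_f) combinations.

E1 requires Δl = ±1, so l_f ∈ {0, 2}; with 0 ≤ l_f ≤ n_f−1 = 0, the allowed l_f values are {0}.
For l_f = 0: m_f ∈ {m_i−1, m_i, m_i+1} ∩ [−0, 0] = {0} → 1 state.
Total: 1.

1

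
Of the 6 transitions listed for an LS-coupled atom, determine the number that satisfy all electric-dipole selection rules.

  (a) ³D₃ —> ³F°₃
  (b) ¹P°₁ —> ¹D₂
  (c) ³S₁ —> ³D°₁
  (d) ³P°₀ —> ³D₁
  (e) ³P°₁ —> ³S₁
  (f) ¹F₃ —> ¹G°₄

5

(a) allowed
(b) allowed
(c) forbidden (ΔL fails)
(d) allowed
(e) allowed
(f) allowed
Total allowed: 5 of 6.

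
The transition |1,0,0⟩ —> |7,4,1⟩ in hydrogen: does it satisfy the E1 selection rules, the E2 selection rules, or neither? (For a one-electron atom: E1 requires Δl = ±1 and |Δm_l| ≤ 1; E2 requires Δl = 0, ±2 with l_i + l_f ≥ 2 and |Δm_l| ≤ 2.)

neither

Δl = 4 − 0 = +4; l_i + l_f = 4.
Δm_l = +1.
E1 (Δl = ±1, |Δm_l| ≤ 1): not satisfied.
E2 (Δl = 0,±2, l_i+l_f ≥ 2, |Δm_l| ≤ 2): not satisfied.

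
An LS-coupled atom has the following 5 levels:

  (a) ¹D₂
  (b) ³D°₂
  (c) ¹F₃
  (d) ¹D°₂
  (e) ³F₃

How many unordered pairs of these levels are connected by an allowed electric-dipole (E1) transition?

(a)–(b): forbidden (ΔS).
(a)–(c): forbidden (parity).
(a)–(d): allowed.
(a)–(e): forbidden (parity, ΔS).
(b)–(c): forbidden (ΔS).
(b)–(d): forbidden (parity, ΔS).
(b)–(e): allowed.
(c)–(d): allowed.
(c)–(e): forbidden (parity, ΔS).
(d)–(e): forbidden (ΔS).
Allowed pairs: 3 of 10.

3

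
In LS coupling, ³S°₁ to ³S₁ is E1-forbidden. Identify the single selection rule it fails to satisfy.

Reading off the term symbols: S 1→1, L 0→0, J 1→1, parity odd→even.
Parity must change: odd → even — passes.
ΔS = 0: S: 1 → 1 — passes.
ΔL = 0, ±1 (not L=0↔0): L: 0 → 0, ΔL = +0 — fails.
ΔJ = 0, ±1 (not J=0↔0): J: 1 → 1, ΔJ = +0 — passes.

the L=0 ↔ L=0 exclusion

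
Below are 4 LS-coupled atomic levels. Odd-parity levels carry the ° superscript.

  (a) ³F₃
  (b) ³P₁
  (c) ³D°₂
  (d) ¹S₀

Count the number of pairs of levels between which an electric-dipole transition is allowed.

2

(a)–(b): forbidden (parity, ΔL, ΔJ).
(a)–(c): allowed.
(a)–(d): forbidden (parity, ΔS, ΔL, ΔJ).
(b)–(c): allowed.
(b)–(d): forbidden (parity, ΔS).
(c)–(d): forbidden (ΔS, ΔL, ΔJ).
Allowed pairs: 2 of 6.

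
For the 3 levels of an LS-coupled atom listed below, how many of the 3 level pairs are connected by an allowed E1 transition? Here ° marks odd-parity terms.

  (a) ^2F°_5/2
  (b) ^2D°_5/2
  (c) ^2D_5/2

(a)–(b): forbidden (parity).
(a)–(c): allowed.
(b)–(c): allowed.
Allowed pairs: 2 of 3.

2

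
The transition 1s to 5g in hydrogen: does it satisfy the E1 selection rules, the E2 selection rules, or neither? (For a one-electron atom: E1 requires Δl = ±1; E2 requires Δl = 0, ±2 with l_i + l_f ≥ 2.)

Δl = 4 − 0 = +4; l_i + l_f = 4.
E1 (Δl = ±1): not satisfied.
E2 (Δl = 0,±2, l_i+l_f ≥ 2): not satisfied.

neither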